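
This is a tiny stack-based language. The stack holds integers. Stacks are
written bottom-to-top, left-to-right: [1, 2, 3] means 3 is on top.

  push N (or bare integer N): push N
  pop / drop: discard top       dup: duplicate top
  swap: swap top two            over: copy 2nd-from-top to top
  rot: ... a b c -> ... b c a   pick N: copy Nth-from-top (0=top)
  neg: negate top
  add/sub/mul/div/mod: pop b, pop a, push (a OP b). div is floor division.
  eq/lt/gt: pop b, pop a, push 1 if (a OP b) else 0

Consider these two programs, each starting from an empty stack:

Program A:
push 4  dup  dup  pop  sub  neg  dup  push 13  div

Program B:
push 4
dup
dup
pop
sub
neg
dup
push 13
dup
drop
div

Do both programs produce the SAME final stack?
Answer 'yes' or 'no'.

Answer: yes

Derivation:
Program A trace:
  After 'push 4': [4]
  After 'dup': [4, 4]
  After 'dup': [4, 4, 4]
  After 'pop': [4, 4]
  After 'sub': [0]
  After 'neg': [0]
  After 'dup': [0, 0]
  After 'push 13': [0, 0, 13]
  After 'div': [0, 0]
Program A final stack: [0, 0]

Program B trace:
  After 'push 4': [4]
  After 'dup': [4, 4]
  After 'dup': [4, 4, 4]
  After 'pop': [4, 4]
  After 'sub': [0]
  After 'neg': [0]
  After 'dup': [0, 0]
  After 'push 13': [0, 0, 13]
  After 'dup': [0, 0, 13, 13]
  After 'drop': [0, 0, 13]
  After 'div': [0, 0]
Program B final stack: [0, 0]
Same: yes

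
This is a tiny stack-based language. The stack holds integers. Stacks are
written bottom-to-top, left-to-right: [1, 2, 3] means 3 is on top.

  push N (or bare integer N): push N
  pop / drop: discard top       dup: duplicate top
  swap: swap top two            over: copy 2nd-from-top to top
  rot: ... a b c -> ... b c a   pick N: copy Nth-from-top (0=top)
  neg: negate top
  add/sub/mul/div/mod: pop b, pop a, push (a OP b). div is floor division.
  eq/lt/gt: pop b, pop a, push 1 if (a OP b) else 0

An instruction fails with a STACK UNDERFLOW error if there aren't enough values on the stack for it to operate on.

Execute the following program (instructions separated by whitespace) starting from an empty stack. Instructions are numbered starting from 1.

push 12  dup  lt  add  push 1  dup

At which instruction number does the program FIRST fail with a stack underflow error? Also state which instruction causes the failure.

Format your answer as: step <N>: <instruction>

Step 1 ('push 12'): stack = [12], depth = 1
Step 2 ('dup'): stack = [12, 12], depth = 2
Step 3 ('lt'): stack = [0], depth = 1
Step 4 ('add'): needs 2 value(s) but depth is 1 — STACK UNDERFLOW

Answer: step 4: add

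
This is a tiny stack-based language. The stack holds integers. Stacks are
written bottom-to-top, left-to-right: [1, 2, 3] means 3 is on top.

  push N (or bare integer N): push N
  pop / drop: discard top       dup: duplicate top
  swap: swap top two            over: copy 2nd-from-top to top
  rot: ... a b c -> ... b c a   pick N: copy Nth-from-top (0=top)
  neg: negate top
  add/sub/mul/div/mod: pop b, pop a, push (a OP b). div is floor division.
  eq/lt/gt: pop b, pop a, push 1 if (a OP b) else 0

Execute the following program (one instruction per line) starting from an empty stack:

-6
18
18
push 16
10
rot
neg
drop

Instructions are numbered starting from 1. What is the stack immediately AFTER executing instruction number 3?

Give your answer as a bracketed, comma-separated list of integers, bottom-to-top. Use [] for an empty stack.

Answer: [-6, 18, 18]

Derivation:
Step 1 ('-6'): [-6]
Step 2 ('18'): [-6, 18]
Step 3 ('18'): [-6, 18, 18]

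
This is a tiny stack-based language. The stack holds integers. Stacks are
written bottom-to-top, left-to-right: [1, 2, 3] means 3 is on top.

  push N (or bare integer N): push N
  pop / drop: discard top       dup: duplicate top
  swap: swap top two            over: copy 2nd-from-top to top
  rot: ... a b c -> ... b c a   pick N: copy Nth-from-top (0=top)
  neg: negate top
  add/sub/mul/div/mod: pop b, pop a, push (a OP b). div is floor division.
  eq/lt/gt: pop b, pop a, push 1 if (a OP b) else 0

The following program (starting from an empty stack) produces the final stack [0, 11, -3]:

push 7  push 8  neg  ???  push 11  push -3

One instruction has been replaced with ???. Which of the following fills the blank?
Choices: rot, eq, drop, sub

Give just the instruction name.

Answer: eq

Derivation:
Stack before ???: [7, -8]
Stack after ???:  [0]
Checking each choice:
  rot: stack underflow (need 3, have 2)
  eq: MATCH
  drop: produces [7, 11, -3]
  sub: produces [15, 11, -3]


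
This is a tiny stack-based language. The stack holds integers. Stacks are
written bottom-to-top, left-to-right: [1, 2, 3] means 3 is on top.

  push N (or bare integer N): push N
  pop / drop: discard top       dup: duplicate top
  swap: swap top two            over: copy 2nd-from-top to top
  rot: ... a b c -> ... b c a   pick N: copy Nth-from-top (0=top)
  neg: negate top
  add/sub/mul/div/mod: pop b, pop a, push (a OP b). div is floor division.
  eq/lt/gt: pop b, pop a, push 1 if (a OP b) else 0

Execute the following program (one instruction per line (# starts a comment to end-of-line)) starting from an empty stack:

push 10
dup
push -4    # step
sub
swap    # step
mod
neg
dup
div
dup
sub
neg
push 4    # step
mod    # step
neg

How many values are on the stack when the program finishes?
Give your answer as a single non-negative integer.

After 'push 10': stack = [10] (depth 1)
After 'dup': stack = [10, 10] (depth 2)
After 'push -4': stack = [10, 10, -4] (depth 3)
After 'sub': stack = [10, 14] (depth 2)
After 'swap': stack = [14, 10] (depth 2)
After 'mod': stack = [4] (depth 1)
After 'neg': stack = [-4] (depth 1)
After 'dup': stack = [-4, -4] (depth 2)
After 'div': stack = [1] (depth 1)
After 'dup': stack = [1, 1] (depth 2)
After 'sub': stack = [0] (depth 1)
After 'neg': stack = [0] (depth 1)
After 'push 4': stack = [0, 4] (depth 2)
After 'mod': stack = [0] (depth 1)
After 'neg': stack = [0] (depth 1)

Answer: 1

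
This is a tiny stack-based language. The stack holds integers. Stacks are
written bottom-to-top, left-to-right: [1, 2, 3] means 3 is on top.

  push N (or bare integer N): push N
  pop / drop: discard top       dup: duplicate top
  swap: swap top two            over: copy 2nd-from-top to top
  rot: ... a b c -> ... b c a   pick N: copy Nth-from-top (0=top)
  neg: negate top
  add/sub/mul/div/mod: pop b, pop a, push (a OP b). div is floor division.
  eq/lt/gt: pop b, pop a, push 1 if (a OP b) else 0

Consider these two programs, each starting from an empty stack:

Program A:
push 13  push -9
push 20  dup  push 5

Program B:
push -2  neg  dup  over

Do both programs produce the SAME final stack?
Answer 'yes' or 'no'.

Answer: no

Derivation:
Program A trace:
  After 'push 13': [13]
  After 'push -9': [13, -9]
  After 'push 20': [13, -9, 20]
  After 'dup': [13, -9, 20, 20]
  After 'push 5': [13, -9, 20, 20, 5]
Program A final stack: [13, -9, 20, 20, 5]

Program B trace:
  After 'push -2': [-2]
  After 'neg': [2]
  After 'dup': [2, 2]
  After 'over': [2, 2, 2]
Program B final stack: [2, 2, 2]
Same: no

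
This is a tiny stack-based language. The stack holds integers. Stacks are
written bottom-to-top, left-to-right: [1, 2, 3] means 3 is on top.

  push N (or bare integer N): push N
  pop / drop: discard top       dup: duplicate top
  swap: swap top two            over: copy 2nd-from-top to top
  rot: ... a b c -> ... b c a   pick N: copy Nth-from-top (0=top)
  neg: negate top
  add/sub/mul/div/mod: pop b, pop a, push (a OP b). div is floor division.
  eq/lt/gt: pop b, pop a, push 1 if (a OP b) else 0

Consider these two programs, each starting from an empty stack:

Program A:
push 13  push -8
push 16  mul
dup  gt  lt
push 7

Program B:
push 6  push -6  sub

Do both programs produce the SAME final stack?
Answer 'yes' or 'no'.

Answer: no

Derivation:
Program A trace:
  After 'push 13': [13]
  After 'push -8': [13, -8]
  After 'push 16': [13, -8, 16]
  After 'mul': [13, -128]
  After 'dup': [13, -128, -128]
  After 'gt': [13, 0]
  After 'lt': [0]
  After 'push 7': [0, 7]
Program A final stack: [0, 7]

Program B trace:
  After 'push 6': [6]
  After 'push -6': [6, -6]
  After 'sub': [12]
Program B final stack: [12]
Same: no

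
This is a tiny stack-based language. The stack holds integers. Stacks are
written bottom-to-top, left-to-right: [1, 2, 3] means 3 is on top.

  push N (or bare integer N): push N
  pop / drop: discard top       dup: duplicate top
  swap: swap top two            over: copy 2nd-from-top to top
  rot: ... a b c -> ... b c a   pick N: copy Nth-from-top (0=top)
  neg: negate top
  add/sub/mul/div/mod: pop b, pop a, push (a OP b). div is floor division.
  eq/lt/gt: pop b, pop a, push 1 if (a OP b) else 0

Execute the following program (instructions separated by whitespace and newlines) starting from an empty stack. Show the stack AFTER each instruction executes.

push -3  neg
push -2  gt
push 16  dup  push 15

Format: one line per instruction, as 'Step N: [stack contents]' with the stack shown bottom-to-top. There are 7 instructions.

Step 1: [-3]
Step 2: [3]
Step 3: [3, -2]
Step 4: [1]
Step 5: [1, 16]
Step 6: [1, 16, 16]
Step 7: [1, 16, 16, 15]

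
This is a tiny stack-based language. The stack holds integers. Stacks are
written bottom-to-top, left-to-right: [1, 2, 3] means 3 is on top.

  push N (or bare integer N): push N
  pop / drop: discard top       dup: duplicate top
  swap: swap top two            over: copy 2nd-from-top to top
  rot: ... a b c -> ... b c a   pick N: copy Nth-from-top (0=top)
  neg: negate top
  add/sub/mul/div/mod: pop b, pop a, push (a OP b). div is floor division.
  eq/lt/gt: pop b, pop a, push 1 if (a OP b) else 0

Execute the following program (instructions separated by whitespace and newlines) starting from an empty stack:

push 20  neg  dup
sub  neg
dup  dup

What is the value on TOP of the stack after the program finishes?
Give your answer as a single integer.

Answer: 0

Derivation:
After 'push 20': [20]
After 'neg': [-20]
After 'dup': [-20, -20]
After 'sub': [0]
After 'neg': [0]
After 'dup': [0, 0]
After 'dup': [0, 0, 0]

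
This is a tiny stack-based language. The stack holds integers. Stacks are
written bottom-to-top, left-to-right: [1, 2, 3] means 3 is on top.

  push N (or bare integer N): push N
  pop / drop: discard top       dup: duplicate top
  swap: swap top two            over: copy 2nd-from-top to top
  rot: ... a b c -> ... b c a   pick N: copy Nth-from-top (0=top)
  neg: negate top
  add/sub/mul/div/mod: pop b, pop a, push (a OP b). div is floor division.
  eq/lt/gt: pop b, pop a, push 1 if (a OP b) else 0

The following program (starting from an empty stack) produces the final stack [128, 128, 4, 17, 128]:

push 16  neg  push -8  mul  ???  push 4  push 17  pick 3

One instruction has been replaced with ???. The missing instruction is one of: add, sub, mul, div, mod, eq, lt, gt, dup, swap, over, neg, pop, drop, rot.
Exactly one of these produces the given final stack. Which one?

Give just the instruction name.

Answer: dup

Derivation:
Stack before ???: [128]
Stack after ???:  [128, 128]
The instruction that transforms [128] -> [128, 128] is: dup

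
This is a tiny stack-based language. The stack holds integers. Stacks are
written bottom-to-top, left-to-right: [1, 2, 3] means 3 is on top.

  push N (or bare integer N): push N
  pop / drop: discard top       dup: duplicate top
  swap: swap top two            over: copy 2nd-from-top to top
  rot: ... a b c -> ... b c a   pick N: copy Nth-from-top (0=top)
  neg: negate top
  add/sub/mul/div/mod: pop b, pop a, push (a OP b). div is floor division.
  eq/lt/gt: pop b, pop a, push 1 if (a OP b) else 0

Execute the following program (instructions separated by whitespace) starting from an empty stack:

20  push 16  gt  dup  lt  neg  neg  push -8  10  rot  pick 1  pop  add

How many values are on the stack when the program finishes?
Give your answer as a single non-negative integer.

Answer: 2

Derivation:
After 'push 20': stack = [20] (depth 1)
After 'push 16': stack = [20, 16] (depth 2)
After 'gt': stack = [1] (depth 1)
After 'dup': stack = [1, 1] (depth 2)
After 'lt': stack = [0] (depth 1)
After 'neg': stack = [0] (depth 1)
After 'neg': stack = [0] (depth 1)
After 'push -8': stack = [0, -8] (depth 2)
After 'push 10': stack = [0, -8, 10] (depth 3)
After 'rot': stack = [-8, 10, 0] (depth 3)
After 'pick 1': stack = [-8, 10, 0, 10] (depth 4)
After 'pop': stack = [-8, 10, 0] (depth 3)
After 'add': stack = [-8, 10] (depth 2)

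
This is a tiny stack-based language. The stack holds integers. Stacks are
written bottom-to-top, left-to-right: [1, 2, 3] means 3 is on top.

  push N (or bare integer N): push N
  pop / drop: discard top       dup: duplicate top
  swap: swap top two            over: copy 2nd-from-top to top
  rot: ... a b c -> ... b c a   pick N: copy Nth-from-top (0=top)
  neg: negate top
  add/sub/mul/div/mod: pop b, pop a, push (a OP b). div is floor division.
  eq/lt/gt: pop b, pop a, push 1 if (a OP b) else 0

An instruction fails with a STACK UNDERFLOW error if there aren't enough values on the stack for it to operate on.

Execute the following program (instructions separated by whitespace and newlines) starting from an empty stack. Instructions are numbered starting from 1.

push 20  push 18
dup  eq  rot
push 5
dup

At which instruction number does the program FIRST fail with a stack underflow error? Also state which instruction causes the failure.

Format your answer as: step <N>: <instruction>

Answer: step 5: rot

Derivation:
Step 1 ('push 20'): stack = [20], depth = 1
Step 2 ('push 18'): stack = [20, 18], depth = 2
Step 3 ('dup'): stack = [20, 18, 18], depth = 3
Step 4 ('eq'): stack = [20, 1], depth = 2
Step 5 ('rot'): needs 3 value(s) but depth is 2 — STACK UNDERFLOW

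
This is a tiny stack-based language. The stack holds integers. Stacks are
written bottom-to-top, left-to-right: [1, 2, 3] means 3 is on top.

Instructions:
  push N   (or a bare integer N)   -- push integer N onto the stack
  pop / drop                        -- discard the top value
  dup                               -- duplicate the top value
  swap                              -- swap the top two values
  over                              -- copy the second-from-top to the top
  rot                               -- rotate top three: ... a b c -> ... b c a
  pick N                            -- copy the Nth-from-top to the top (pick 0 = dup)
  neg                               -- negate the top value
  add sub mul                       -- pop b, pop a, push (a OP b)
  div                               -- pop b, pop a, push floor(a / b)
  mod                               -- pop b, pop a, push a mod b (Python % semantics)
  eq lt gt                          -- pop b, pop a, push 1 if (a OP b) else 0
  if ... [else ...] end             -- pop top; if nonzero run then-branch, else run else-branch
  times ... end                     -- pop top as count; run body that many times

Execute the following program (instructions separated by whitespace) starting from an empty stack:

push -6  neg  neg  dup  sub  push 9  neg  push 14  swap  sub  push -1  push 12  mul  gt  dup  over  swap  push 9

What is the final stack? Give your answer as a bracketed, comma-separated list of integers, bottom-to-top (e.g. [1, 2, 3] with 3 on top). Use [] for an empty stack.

Answer: [0, 1, 1, 1, 9]

Derivation:
After 'push -6': [-6]
After 'neg': [6]
After 'neg': [-6]
After 'dup': [-6, -6]
After 'sub': [0]
After 'push 9': [0, 9]
After 'neg': [0, -9]
After 'push 14': [0, -9, 14]
After 'swap': [0, 14, -9]
After 'sub': [0, 23]
After 'push -1': [0, 23, -1]
After 'push 12': [0, 23, -1, 12]
After 'mul': [0, 23, -12]
After 'gt': [0, 1]
After 'dup': [0, 1, 1]
After 'over': [0, 1, 1, 1]
After 'swap': [0, 1, 1, 1]
After 'push 9': [0, 1, 1, 1, 9]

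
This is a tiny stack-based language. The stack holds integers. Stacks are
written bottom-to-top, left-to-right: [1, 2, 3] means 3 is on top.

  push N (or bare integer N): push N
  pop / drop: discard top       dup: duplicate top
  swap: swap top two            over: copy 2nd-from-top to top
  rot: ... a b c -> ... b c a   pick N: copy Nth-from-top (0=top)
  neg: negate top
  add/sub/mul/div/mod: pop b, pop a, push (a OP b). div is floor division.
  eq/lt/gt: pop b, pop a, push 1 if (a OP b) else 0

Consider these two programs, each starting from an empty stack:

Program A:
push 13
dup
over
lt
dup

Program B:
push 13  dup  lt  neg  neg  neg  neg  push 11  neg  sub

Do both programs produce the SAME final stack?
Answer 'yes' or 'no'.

Program A trace:
  After 'push 13': [13]
  After 'dup': [13, 13]
  After 'over': [13, 13, 13]
  After 'lt': [13, 0]
  After 'dup': [13, 0, 0]
Program A final stack: [13, 0, 0]

Program B trace:
  After 'push 13': [13]
  After 'dup': [13, 13]
  After 'lt': [0]
  After 'neg': [0]
  After 'neg': [0]
  After 'neg': [0]
  After 'neg': [0]
  After 'push 11': [0, 11]
  After 'neg': [0, -11]
  After 'sub': [11]
Program B final stack: [11]
Same: no

Answer: no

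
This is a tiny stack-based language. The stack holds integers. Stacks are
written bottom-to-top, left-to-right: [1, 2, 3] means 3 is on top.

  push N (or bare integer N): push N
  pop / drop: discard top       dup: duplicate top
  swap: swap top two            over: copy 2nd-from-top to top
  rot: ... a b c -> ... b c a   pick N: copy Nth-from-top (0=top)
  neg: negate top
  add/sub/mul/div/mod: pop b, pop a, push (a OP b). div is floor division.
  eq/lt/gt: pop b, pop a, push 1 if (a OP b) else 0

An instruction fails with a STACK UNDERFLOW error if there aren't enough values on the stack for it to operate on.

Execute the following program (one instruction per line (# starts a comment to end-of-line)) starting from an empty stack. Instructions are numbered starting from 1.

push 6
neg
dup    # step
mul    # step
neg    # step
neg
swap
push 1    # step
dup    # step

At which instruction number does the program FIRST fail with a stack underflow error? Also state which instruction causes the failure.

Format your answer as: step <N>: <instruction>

Answer: step 7: swap

Derivation:
Step 1 ('push 6'): stack = [6], depth = 1
Step 2 ('neg'): stack = [-6], depth = 1
Step 3 ('dup'): stack = [-6, -6], depth = 2
Step 4 ('mul'): stack = [36], depth = 1
Step 5 ('neg'): stack = [-36], depth = 1
Step 6 ('neg'): stack = [36], depth = 1
Step 7 ('swap'): needs 2 value(s) but depth is 1 — STACK UNDERFLOW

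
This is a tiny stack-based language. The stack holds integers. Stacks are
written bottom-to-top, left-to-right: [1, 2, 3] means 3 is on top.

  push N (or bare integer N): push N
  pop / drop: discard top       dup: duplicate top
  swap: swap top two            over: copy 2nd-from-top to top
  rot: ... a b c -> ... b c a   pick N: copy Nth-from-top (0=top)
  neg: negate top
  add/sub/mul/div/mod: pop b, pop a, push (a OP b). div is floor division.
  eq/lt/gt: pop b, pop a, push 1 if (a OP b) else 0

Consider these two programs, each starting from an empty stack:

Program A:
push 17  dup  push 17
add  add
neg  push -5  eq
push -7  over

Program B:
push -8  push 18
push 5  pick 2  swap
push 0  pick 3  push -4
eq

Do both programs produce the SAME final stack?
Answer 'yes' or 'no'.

Answer: no

Derivation:
Program A trace:
  After 'push 17': [17]
  After 'dup': [17, 17]
  After 'push 17': [17, 17, 17]
  After 'add': [17, 34]
  After 'add': [51]
  After 'neg': [-51]
  After 'push -5': [-51, -5]
  After 'eq': [0]
  After 'push -7': [0, -7]
  After 'over': [0, -7, 0]
Program A final stack: [0, -7, 0]

Program B trace:
  After 'push -8': [-8]
  After 'push 18': [-8, 18]
  After 'push 5': [-8, 18, 5]
  After 'pick 2': [-8, 18, 5, -8]
  After 'swap': [-8, 18, -8, 5]
  After 'push 0': [-8, 18, -8, 5, 0]
  After 'pick 3': [-8, 18, -8, 5, 0, 18]
  After 'push -4': [-8, 18, -8, 5, 0, 18, -4]
  After 'eq': [-8, 18, -8, 5, 0, 0]
Program B final stack: [-8, 18, -8, 5, 0, 0]
Same: no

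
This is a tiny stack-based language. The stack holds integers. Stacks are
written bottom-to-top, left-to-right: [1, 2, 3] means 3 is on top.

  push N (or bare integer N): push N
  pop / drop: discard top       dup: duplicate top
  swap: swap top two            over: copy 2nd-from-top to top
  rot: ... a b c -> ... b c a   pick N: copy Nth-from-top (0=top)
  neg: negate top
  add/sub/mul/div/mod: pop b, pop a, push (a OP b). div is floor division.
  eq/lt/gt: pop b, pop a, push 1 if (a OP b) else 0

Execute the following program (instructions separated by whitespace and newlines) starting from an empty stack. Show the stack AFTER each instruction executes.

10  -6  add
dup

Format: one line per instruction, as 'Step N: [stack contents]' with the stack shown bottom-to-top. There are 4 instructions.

Step 1: [10]
Step 2: [10, -6]
Step 3: [4]
Step 4: [4, 4]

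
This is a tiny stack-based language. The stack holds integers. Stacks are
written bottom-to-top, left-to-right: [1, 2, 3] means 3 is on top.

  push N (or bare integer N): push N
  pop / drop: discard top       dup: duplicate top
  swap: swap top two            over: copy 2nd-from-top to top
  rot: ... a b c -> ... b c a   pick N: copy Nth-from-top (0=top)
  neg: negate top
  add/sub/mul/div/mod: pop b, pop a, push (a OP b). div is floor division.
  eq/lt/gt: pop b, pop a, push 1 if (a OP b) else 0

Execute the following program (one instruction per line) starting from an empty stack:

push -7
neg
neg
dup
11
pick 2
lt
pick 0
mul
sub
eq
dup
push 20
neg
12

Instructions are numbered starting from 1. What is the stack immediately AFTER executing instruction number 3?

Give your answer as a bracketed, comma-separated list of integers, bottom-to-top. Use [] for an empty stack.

Step 1 ('push -7'): [-7]
Step 2 ('neg'): [7]
Step 3 ('neg'): [-7]

Answer: [-7]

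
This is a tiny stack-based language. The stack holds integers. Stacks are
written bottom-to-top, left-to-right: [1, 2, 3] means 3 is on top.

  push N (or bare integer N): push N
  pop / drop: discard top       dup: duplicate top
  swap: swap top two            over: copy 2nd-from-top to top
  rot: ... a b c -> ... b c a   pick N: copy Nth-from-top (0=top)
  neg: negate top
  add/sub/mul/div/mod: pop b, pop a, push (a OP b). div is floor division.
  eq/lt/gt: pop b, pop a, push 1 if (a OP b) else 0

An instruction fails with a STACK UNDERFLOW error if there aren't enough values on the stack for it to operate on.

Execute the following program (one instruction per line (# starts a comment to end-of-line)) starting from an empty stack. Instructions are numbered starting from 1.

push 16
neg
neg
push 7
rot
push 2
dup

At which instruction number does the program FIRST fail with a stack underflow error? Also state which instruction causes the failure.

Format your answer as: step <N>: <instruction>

Step 1 ('push 16'): stack = [16], depth = 1
Step 2 ('neg'): stack = [-16], depth = 1
Step 3 ('neg'): stack = [16], depth = 1
Step 4 ('push 7'): stack = [16, 7], depth = 2
Step 5 ('rot'): needs 3 value(s) but depth is 2 — STACK UNDERFLOW

Answer: step 5: rot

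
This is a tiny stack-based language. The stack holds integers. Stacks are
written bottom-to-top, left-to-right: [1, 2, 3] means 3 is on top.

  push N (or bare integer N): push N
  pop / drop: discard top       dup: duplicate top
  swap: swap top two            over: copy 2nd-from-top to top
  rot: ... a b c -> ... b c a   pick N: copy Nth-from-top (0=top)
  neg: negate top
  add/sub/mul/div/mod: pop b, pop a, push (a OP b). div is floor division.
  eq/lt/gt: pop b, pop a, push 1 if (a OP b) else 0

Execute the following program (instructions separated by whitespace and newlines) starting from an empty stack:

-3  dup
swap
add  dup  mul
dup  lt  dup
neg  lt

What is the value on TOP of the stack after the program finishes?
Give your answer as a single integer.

After 'push -3': [-3]
After 'dup': [-3, -3]
After 'swap': [-3, -3]
After 'add': [-6]
After 'dup': [-6, -6]
After 'mul': [36]
After 'dup': [36, 36]
After 'lt': [0]
After 'dup': [0, 0]
After 'neg': [0, 0]
After 'lt': [0]

Answer: 0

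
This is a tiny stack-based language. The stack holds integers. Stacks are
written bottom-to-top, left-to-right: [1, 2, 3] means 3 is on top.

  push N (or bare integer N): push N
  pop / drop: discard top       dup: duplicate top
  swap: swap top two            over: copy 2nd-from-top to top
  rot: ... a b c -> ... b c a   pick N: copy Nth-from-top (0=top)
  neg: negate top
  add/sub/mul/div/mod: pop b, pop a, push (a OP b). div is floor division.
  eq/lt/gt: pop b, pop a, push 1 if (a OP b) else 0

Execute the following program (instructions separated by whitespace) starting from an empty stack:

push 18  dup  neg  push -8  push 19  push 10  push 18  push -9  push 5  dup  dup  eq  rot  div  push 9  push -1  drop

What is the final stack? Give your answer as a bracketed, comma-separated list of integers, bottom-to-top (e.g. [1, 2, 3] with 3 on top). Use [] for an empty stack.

Answer: [18, -18, -8, 19, 10, 18, 5, -1, 9]

Derivation:
After 'push 18': [18]
After 'dup': [18, 18]
After 'neg': [18, -18]
After 'push -8': [18, -18, -8]
After 'push 19': [18, -18, -8, 19]
After 'push 10': [18, -18, -8, 19, 10]
After 'push 18': [18, -18, -8, 19, 10, 18]
After 'push -9': [18, -18, -8, 19, 10, 18, -9]
After 'push 5': [18, -18, -8, 19, 10, 18, -9, 5]
After 'dup': [18, -18, -8, 19, 10, 18, -9, 5, 5]
After 'dup': [18, -18, -8, 19, 10, 18, -9, 5, 5, 5]
After 'eq': [18, -18, -8, 19, 10, 18, -9, 5, 1]
After 'rot': [18, -18, -8, 19, 10, 18, 5, 1, -9]
After 'div': [18, -18, -8, 19, 10, 18, 5, -1]
After 'push 9': [18, -18, -8, 19, 10, 18, 5, -1, 9]
After 'push -1': [18, -18, -8, 19, 10, 18, 5, -1, 9, -1]
After 'drop': [18, -18, -8, 19, 10, 18, 5, -1, 9]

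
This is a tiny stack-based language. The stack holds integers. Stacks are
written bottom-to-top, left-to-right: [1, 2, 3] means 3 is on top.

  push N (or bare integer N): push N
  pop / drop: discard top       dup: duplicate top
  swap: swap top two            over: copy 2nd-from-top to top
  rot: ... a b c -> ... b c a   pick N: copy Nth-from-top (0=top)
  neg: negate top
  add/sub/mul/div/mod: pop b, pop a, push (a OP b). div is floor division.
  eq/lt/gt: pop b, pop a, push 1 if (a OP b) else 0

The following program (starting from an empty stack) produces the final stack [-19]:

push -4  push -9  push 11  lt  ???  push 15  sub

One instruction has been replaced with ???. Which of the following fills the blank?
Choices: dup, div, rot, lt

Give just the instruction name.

Answer: div

Derivation:
Stack before ???: [-4, 1]
Stack after ???:  [-4]
Checking each choice:
  dup: produces [-4, 1, -14]
  div: MATCH
  rot: stack underflow (need 3, have 2)
  lt: produces [-14]


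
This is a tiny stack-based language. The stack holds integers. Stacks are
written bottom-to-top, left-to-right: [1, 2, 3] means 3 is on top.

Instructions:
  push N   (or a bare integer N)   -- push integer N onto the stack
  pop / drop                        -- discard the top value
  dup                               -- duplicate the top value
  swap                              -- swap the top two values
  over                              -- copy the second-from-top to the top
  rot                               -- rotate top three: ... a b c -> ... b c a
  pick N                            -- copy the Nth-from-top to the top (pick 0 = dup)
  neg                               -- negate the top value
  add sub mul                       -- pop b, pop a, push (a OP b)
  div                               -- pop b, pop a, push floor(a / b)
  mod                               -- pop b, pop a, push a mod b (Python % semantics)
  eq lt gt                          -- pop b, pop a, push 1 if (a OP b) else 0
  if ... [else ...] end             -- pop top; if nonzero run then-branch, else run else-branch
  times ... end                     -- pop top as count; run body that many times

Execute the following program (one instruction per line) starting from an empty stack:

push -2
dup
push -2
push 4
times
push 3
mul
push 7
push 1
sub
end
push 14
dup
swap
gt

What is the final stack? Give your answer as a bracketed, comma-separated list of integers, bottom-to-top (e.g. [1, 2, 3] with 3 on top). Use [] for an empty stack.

After 'push -2': [-2]
After 'dup': [-2, -2]
After 'push -2': [-2, -2, -2]
After 'push 4': [-2, -2, -2, 4]
After 'times': [-2, -2, -2]
After 'push 3': [-2, -2, -2, 3]
After 'mul': [-2, -2, -6]
After 'push 7': [-2, -2, -6, 7]
After 'push 1': [-2, -2, -6, 7, 1]
After 'sub': [-2, -2, -6, 6]
After 'push 3': [-2, -2, -6, 6, 3]
After 'mul': [-2, -2, -6, 18]
  ...
After 'push 7': [-2, -2, -6, 18, 18, 7]
After 'push 1': [-2, -2, -6, 18, 18, 7, 1]
After 'sub': [-2, -2, -6, 18, 18, 6]
After 'push 3': [-2, -2, -6, 18, 18, 6, 3]
After 'mul': [-2, -2, -6, 18, 18, 18]
After 'push 7': [-2, -2, -6, 18, 18, 18, 7]
After 'push 1': [-2, -2, -6, 18, 18, 18, 7, 1]
After 'sub': [-2, -2, -6, 18, 18, 18, 6]
After 'push 14': [-2, -2, -6, 18, 18, 18, 6, 14]
After 'dup': [-2, -2, -6, 18, 18, 18, 6, 14, 14]
After 'swap': [-2, -2, -6, 18, 18, 18, 6, 14, 14]
After 'gt': [-2, -2, -6, 18, 18, 18, 6, 0]

Answer: [-2, -2, -6, 18, 18, 18, 6, 0]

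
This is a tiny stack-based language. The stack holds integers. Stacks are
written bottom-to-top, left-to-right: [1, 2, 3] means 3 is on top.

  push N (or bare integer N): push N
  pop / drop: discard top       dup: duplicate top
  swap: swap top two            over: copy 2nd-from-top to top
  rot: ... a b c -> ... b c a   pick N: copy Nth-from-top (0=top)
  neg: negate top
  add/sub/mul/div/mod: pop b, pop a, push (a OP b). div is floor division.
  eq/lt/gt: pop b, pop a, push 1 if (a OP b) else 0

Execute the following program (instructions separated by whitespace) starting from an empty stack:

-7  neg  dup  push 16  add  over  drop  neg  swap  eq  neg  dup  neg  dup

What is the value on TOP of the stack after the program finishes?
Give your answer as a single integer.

After 'push -7': [-7]
After 'neg': [7]
After 'dup': [7, 7]
After 'push 16': [7, 7, 16]
After 'add': [7, 23]
After 'over': [7, 23, 7]
After 'drop': [7, 23]
After 'neg': [7, -23]
After 'swap': [-23, 7]
After 'eq': [0]
After 'neg': [0]
After 'dup': [0, 0]
After 'neg': [0, 0]
After 'dup': [0, 0, 0]

Answer: 0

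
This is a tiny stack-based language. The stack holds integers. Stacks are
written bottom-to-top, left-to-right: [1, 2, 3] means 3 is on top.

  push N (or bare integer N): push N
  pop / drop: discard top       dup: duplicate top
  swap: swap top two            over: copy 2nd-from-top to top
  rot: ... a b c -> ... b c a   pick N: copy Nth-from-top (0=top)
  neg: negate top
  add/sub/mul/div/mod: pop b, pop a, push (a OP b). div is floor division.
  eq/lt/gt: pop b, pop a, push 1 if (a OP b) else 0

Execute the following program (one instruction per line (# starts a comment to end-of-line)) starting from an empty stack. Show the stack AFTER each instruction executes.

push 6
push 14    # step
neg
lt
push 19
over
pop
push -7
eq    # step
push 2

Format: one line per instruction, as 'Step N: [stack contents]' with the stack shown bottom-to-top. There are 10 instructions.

Step 1: [6]
Step 2: [6, 14]
Step 3: [6, -14]
Step 4: [0]
Step 5: [0, 19]
Step 6: [0, 19, 0]
Step 7: [0, 19]
Step 8: [0, 19, -7]
Step 9: [0, 0]
Step 10: [0, 0, 2]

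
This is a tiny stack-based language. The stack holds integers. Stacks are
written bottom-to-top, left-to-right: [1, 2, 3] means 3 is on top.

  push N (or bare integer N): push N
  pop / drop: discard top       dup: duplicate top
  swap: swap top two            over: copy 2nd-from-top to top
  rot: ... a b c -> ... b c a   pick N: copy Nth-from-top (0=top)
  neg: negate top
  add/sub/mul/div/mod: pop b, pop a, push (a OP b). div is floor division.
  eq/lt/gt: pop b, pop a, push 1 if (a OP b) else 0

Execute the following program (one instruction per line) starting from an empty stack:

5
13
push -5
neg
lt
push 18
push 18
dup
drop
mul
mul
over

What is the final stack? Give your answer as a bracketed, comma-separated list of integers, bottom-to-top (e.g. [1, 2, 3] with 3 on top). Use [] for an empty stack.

Answer: [5, 0, 5]

Derivation:
After 'push 5': [5]
After 'push 13': [5, 13]
After 'push -5': [5, 13, -5]
After 'neg': [5, 13, 5]
After 'lt': [5, 0]
After 'push 18': [5, 0, 18]
After 'push 18': [5, 0, 18, 18]
After 'dup': [5, 0, 18, 18, 18]
After 'drop': [5, 0, 18, 18]
After 'mul': [5, 0, 324]
After 'mul': [5, 0]
After 'over': [5, 0, 5]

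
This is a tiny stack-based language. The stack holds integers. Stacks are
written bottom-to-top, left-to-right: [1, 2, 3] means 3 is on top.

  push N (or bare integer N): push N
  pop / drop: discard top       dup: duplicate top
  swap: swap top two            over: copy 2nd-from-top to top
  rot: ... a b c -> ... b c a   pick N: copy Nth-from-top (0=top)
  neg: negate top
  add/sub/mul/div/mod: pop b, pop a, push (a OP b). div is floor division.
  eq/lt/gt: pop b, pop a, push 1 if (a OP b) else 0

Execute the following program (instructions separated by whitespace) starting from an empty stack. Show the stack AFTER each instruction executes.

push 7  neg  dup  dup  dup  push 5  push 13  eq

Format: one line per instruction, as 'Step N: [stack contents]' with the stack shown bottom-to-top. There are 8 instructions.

Step 1: [7]
Step 2: [-7]
Step 3: [-7, -7]
Step 4: [-7, -7, -7]
Step 5: [-7, -7, -7, -7]
Step 6: [-7, -7, -7, -7, 5]
Step 7: [-7, -7, -7, -7, 5, 13]
Step 8: [-7, -7, -7, -7, 0]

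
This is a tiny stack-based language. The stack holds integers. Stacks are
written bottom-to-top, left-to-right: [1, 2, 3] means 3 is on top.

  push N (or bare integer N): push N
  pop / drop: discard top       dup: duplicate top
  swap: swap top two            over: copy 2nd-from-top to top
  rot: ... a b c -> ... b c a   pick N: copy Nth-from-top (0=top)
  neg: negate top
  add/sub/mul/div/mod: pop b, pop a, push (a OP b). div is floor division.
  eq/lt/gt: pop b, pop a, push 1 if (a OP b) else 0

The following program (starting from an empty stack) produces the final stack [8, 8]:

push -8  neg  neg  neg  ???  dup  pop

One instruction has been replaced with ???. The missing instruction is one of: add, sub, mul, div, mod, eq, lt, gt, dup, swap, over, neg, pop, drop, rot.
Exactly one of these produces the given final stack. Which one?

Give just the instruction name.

Answer: dup

Derivation:
Stack before ???: [8]
Stack after ???:  [8, 8]
The instruction that transforms [8] -> [8, 8] is: dup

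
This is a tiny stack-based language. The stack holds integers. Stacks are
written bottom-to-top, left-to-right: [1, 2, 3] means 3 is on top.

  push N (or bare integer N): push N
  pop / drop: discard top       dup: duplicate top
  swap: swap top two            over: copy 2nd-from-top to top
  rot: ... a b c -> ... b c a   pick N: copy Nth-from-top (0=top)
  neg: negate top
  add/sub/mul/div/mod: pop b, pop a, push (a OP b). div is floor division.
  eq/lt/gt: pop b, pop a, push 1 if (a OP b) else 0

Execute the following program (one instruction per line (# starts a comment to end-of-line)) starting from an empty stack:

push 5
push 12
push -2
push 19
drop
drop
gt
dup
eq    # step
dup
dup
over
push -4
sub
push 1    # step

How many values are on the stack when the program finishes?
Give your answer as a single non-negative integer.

Answer: 5

Derivation:
After 'push 5': stack = [5] (depth 1)
After 'push 12': stack = [5, 12] (depth 2)
After 'push -2': stack = [5, 12, -2] (depth 3)
After 'push 19': stack = [5, 12, -2, 19] (depth 4)
After 'drop': stack = [5, 12, -2] (depth 3)
After 'drop': stack = [5, 12] (depth 2)
After 'gt': stack = [0] (depth 1)
After 'dup': stack = [0, 0] (depth 2)
After 'eq': stack = [1] (depth 1)
After 'dup': stack = [1, 1] (depth 2)
After 'dup': stack = [1, 1, 1] (depth 3)
After 'over': stack = [1, 1, 1, 1] (depth 4)
After 'push -4': stack = [1, 1, 1, 1, -4] (depth 5)
After 'sub': stack = [1, 1, 1, 5] (depth 4)
After 'push 1': stack = [1, 1, 1, 5, 1] (depth 5)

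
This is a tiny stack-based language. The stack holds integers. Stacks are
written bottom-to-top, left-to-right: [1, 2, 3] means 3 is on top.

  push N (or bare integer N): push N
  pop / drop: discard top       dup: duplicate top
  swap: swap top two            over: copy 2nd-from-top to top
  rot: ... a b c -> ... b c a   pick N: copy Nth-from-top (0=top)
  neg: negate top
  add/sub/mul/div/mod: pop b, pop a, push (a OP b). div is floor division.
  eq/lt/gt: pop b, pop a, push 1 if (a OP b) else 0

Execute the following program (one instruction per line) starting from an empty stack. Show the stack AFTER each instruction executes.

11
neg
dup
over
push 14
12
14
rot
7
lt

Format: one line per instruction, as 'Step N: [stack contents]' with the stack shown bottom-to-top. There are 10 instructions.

Step 1: [11]
Step 2: [-11]
Step 3: [-11, -11]
Step 4: [-11, -11, -11]
Step 5: [-11, -11, -11, 14]
Step 6: [-11, -11, -11, 14, 12]
Step 7: [-11, -11, -11, 14, 12, 14]
Step 8: [-11, -11, -11, 12, 14, 14]
Step 9: [-11, -11, -11, 12, 14, 14, 7]
Step 10: [-11, -11, -11, 12, 14, 0]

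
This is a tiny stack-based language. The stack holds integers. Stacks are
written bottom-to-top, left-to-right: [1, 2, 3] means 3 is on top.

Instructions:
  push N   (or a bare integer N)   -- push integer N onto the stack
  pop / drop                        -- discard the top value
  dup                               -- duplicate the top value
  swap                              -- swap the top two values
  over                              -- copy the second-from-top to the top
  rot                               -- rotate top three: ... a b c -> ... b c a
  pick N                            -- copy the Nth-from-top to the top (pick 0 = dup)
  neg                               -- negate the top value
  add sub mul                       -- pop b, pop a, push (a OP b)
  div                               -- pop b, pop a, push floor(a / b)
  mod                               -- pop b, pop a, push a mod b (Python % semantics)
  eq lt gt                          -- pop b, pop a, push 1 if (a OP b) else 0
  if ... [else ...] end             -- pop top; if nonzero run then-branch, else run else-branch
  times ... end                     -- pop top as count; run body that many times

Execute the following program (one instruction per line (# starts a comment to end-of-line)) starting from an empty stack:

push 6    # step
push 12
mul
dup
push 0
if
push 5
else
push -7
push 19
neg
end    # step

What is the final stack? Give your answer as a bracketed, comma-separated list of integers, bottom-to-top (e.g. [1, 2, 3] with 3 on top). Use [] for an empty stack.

Answer: [72, 72, -7, -19]

Derivation:
After 'push 6': [6]
After 'push 12': [6, 12]
After 'mul': [72]
After 'dup': [72, 72]
After 'push 0': [72, 72, 0]
After 'if': [72, 72]
After 'push -7': [72, 72, -7]
After 'push 19': [72, 72, -7, 19]
After 'neg': [72, 72, -7, -19]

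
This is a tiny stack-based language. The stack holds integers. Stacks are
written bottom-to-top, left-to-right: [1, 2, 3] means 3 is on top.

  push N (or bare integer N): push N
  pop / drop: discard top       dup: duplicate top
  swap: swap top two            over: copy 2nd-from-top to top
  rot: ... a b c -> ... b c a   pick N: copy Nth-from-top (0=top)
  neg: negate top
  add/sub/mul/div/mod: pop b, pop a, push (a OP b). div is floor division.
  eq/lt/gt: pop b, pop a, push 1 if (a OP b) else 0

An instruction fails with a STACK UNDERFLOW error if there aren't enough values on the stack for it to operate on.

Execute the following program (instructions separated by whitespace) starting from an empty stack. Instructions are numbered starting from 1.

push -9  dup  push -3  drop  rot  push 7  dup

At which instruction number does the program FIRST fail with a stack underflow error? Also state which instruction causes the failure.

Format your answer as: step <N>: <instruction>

Step 1 ('push -9'): stack = [-9], depth = 1
Step 2 ('dup'): stack = [-9, -9], depth = 2
Step 3 ('push -3'): stack = [-9, -9, -3], depth = 3
Step 4 ('drop'): stack = [-9, -9], depth = 2
Step 5 ('rot'): needs 3 value(s) but depth is 2 — STACK UNDERFLOW

Answer: step 5: rot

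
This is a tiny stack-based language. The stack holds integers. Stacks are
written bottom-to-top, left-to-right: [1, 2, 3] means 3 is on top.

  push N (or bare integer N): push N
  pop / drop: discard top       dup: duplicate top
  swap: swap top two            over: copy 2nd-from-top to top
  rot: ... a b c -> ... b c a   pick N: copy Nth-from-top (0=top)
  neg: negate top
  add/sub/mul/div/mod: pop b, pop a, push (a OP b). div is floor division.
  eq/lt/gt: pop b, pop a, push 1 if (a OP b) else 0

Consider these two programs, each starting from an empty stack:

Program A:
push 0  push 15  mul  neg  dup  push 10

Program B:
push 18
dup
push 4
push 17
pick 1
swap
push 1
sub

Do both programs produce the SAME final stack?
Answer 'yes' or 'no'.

Answer: no

Derivation:
Program A trace:
  After 'push 0': [0]
  After 'push 15': [0, 15]
  After 'mul': [0]
  After 'neg': [0]
  After 'dup': [0, 0]
  After 'push 10': [0, 0, 10]
Program A final stack: [0, 0, 10]

Program B trace:
  After 'push 18': [18]
  After 'dup': [18, 18]
  After 'push 4': [18, 18, 4]
  After 'push 17': [18, 18, 4, 17]
  After 'pick 1': [18, 18, 4, 17, 4]
  After 'swap': [18, 18, 4, 4, 17]
  After 'push 1': [18, 18, 4, 4, 17, 1]
  After 'sub': [18, 18, 4, 4, 16]
Program B final stack: [18, 18, 4, 4, 16]
Same: no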